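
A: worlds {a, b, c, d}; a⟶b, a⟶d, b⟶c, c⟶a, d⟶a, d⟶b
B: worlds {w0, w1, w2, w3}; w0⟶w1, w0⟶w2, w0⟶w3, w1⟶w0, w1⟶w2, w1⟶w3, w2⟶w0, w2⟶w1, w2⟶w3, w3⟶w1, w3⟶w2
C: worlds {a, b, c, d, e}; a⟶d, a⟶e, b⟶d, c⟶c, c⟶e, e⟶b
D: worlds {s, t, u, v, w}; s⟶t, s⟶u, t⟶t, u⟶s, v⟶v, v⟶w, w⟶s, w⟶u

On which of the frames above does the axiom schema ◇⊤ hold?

A, B, D

The schema corresponds to seriality: ∀x ∃y Rxy.
A: ✓.
B: ✓.
C: fails — world d has no successor.
D: ✓.
Valid on: A, B, D.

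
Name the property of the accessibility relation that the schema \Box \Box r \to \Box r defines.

density: \forall x \forall y (Rxy \to \exists z (Rxz \wedge Rzy))

Suppose □□r→□r is valid. Take Rxy and set V(r)={w : xR²w}. Then □□r at x, so □r at x, so r at y, i.e. ∃z(Rxz∧Rzy).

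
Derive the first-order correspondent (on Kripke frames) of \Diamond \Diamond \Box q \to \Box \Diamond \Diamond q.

\forall x \forall y \forall z ((x R^2 y \wedge xRz) \to \exists w (yRw \wedge z R^2 w))

This is a Sahlqvist (Geach-type) schema ◇^2□^1q → □^1◇^2q.
First-order correspondent: \forall x \forall y \forall z ((x R^2 y \wedge xRz) \to \exists w (yRw \wedge z R^2 w)).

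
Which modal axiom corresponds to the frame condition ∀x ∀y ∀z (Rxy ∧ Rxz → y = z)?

The condition is partial functionality. The CD schema ◇ψ → □ψ defines it.
Suppose ◇ψ→□ψ is valid. Take Rxy, Rxz and set V(ψ)={y}. Then ◇ψ at x, so □ψ at x, so ψ at z, i.e. z=y.

◇ψ → □ψ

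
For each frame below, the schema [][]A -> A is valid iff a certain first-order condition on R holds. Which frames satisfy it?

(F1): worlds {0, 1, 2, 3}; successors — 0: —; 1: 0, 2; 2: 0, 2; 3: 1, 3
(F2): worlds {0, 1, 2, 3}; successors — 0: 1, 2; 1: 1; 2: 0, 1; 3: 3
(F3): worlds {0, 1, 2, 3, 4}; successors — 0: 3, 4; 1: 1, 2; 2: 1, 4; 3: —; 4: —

(F2)

This is the axiom for a generalized confluence (Geach) condition; its first-order frame correspondent is forall x exists w (x R^2 w & x = w).
(F1): fails — at 0 but no w with 0R²w and 0=w.
(F2): ✓.
(F3): fails — at 0 but no w with 0R²w and 0=w.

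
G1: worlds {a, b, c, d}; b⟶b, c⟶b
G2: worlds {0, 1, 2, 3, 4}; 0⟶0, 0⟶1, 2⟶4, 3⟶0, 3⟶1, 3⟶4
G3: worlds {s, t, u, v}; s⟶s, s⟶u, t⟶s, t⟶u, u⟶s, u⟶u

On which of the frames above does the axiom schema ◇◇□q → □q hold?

This is the axiom for a generalized confluence (Geach) condition; its first-order frame correspondent is ∀x ∀y ∀z ((xR²y ∧ xRz) → ∃w (yRw ∧ z = w)).
G1: satisfies the condition.
G2: fails — 0R²1, 0R0 but no w with 1Rw and 0=w.
G3: satisfies the condition.
Valid on: G1, G3.

G1, G3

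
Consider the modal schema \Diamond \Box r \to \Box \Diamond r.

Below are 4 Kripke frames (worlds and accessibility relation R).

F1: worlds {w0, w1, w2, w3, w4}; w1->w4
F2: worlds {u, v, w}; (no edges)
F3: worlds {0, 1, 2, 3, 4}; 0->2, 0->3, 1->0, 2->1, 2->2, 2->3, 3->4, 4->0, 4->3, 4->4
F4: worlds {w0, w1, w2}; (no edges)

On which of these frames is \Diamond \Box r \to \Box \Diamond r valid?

This is the axiom for convergence; its first-order frame correspondent is \forall x \forall y \forall z (Rxy \wedge Rxz \to \exists w (Ryw \wedge Rzw)).
F1: fails — Rw1w4 and Rw1w4 but w4 and w4 have no common successor.
F2: condition met.
F3: fails — R02 and R03 but 2 and 3 have no common successor.
F4: condition met.
Valid on: F2, F4.

F2, F4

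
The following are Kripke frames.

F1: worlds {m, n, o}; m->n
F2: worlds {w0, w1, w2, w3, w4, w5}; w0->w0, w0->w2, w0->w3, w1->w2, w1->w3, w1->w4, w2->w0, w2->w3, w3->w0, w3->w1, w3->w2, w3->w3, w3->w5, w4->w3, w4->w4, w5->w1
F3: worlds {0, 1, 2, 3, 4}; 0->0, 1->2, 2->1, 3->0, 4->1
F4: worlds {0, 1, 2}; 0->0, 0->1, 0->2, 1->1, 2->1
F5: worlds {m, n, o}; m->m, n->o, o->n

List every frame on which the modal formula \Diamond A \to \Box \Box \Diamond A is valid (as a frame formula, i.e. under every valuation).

F1, F3, F5

This is the axiom for a generalized confluence (Geach) condition; its first-order frame correspondent is \forall x \forall y \forall z ((xRy \wedge x R^2 z) \to \exists w (y = w \wedge zRw)).
F1: ✓.
F2: fails — w0Rw0, w0R²w1 but no w with w0=w and w1Rw.
F3: ✓.
F4: fails — 0R0, 0R²1 but no w with 0=w and 1Rw.
F5: ✓.
Valid on: F1, F3, F5.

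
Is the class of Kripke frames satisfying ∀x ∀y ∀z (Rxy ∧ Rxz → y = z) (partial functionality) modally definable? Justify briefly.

The condition is partial functionality. A defining modal formula is ◇p → □p.
Suppose ◇p→□p is valid. Take Rxy, Rxz and set V(p)={y}. Then ◇p at x, so □p at x, so p at z, i.e. z=y.

Yes — defined by ◇p → □p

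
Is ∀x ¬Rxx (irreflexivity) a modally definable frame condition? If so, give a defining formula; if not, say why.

Not modally definable

Modal frame validity is preserved under surjective bounded morphisms.
The 5-cycle (worlds a,b,c,d,e with a→b→c→d→e→a) is irreflexive, and the map sending every world to a single reflexive point • is a surjective bounded morphism (forth: every edge maps to (•,•); back: every world has a successor). So any modal formula valid on the 5-cycle is also valid on the reflexive point, which is not irreflexive.
So no modal formula (or set of formulas) defines exactly the irreflexive frames.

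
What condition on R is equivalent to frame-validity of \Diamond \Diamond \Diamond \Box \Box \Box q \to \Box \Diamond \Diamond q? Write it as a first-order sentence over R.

\forall x \forall y \forall z ((x R^3 y \wedge xRz) \to \exists w (y R^3 w \wedge z R^2 w))

This is a Sahlqvist (Geach-type) schema ◇^3□^3q → □^1◇^2q.
First-order correspondent: \forall x \forall y \forall z ((x R^3 y \wedge xRz) \to \exists w (y R^3 w \wedge z R^2 w)).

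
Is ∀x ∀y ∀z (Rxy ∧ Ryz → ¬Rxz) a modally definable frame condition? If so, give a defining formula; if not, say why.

Any modally definable frame class is closed under surjective bounded morphisms.
The 5-cycle (worlds w0,w1,w2,w3,w4 with w0→w1→w2→w3→w4→w0) is intransitive. Mapping every world to a single reflexive point • is a surjective bounded morphism; the reflexive point is not intransitive (R••∧R•• but R••).
So the class is not modally definable.

No — not modally definable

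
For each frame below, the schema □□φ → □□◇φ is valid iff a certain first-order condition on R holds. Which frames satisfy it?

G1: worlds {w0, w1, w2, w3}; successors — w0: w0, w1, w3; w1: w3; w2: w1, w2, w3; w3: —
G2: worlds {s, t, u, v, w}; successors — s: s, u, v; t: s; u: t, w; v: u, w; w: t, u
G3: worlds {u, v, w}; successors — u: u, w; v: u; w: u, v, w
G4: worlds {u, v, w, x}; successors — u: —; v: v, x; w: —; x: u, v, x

The schema corresponds to a generalized confluence (Geach) condition: ∀x ∀z (xR²z → ∃w (xR²w ∧ zRw)).
G1: fails — w0R²w3 but no w with w0R²w and w3Rw.
G2: fails — tR²u but no w* with tR²w* and uRw*.
G3: ✓.
G4: fails — vR²u but no t with vR²t and uRt.
Valid on: G3.

G3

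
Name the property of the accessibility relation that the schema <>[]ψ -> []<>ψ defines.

convergence: forall x forall y forall z (Rxy & Rxz -> exists w (Ryw & Rzw))

Suppose ◇□ψ→□◇ψ is valid. Take Rxy, Rxz and set V(ψ)={w : Ryw}. Then □ψ at y so ◇□ψ at x, so □◇ψ at x, so ◇ψ at z, giving w with Rzw and Ryw.
Conversely, on a frame with convergence the schema holds at every world under every valuation.
So the correspondent is convergence.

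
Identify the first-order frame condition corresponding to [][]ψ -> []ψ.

Density

Suppose □□ψ→□ψ is valid. Take Rxy and set V(ψ)={w : xR²w}. Then □□ψ at x, so □ψ at x, so ψ at y, i.e. ∃z(Rxz∧Rzy).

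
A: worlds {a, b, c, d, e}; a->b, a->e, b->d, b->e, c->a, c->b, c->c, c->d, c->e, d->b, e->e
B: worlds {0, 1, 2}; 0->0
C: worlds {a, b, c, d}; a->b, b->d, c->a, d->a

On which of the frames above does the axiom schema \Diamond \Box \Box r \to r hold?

Frame correspondent (Sahlqvist): \forall x \forall y (xRy \to \exists w (y R^2 w \wedge x = w)) — i.e. a generalized confluence (Geach) condition.
A: fails — aRb but no w with bR²w and a=w.
B: satisfies the condition.
C: fails — cRa but no w with aR²w and c=w.

B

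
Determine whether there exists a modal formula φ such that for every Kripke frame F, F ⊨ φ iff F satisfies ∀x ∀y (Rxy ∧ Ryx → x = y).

No

If a class were modally definable it would be closed under surjective bounded morphisms (Goldblatt–Thomason).
The 8-cycle (worlds a,b,c,d,e,f,g,h with a→b→c→d→e→f→g→h→a) is antisymmetric. Sending even-indexed worlds to • and odd-indexed worlds to ∘ is a surjective bounded morphism onto the two-world frame with •↔∘, which is not antisymmetric.
So no modal formula (or set of formulas) defines exactly the antisymmetric frames.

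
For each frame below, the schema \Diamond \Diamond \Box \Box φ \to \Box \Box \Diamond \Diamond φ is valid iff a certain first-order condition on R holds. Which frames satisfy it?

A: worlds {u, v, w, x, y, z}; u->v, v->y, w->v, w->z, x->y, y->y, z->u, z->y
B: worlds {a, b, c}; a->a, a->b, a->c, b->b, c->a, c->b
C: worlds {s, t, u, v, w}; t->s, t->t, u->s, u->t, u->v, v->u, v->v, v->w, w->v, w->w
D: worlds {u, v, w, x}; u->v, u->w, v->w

This is the axiom for a generalized confluence (Geach) condition; its first-order frame correspondent is \forall x \forall y \forall z ((x R^2 y \wedge x R^2 z) \to \exists w (y R^2 w \wedge z R^2 w)).
A: ✓.
B: ✓.
C: fails — tR²s, tR²s but no w* with sR²w* and sR²w*.
D: fails — uR²w, uR²w but no t with wR²t and wR²t.
Valid on: A, B.

A, B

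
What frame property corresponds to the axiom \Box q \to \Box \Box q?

This is the 4 axiom.
Its frame correspondent is transitivity — \forall x \forall y \forall z (Rxy \wedge Ryz \to Rxz).

transitivity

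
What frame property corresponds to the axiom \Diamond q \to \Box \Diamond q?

the Euclidean property: \forall x \forall y \forall z (Rxy \wedge Rxz \to Ryz)

This schema is the 5 axiom.
It corresponds to the Euclidean property: \forall x \forall y \forall z (Rxy \wedge Rxz \to Ryz).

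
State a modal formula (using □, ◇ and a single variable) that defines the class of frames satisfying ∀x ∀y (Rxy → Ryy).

A defining formula is □(□p → p) (the T□ axiom).
Suppose □(□p→p) is valid. Take Rxy and set V(p)={w : Ryw}. Then at y, □p holds; since □(□p→p) at x, □p→p at y, so p at y, i.e. Ryy.

□(□p → p)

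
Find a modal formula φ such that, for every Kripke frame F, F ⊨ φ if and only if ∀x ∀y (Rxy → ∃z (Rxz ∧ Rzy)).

□□p → □p

A defining formula is □□p → □p (the C4 axiom).
Suppose □□p→□p is valid. Take Rxy and set V(p)={w : xR²w}. Then □□p at x, so □p at x, so p at y, i.e. ∃z(Rxz∧Rzy).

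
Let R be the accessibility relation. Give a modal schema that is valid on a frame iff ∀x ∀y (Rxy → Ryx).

The condition is symmetry. The B schema r → □◇r defines it.
Suppose r→□◇r is valid. Take Rxy and set V(r)={x}. Then r at x, so □◇r at x, so ◇r at y, so some z with Ryz has r; z=x, i.e. Ryx.

r → □◇r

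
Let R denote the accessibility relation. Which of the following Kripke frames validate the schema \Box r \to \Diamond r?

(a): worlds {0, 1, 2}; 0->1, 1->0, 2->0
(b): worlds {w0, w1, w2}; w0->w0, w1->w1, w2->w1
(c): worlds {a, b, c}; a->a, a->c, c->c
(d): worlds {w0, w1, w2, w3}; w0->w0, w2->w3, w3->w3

(a), (b)

This is the axiom for seriality; its first-order frame correspondent is \forall x \exists y Rxy.
(a): ✓.
(b): ✓.
(c): fails — world b has no successor.
(d): fails — world w1 has no successor.
Valid on: (a), (b).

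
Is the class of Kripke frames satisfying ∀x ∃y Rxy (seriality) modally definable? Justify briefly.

The condition is seriality. A defining modal formula is □r → ◇r.

Definable; □r → ◇r defines it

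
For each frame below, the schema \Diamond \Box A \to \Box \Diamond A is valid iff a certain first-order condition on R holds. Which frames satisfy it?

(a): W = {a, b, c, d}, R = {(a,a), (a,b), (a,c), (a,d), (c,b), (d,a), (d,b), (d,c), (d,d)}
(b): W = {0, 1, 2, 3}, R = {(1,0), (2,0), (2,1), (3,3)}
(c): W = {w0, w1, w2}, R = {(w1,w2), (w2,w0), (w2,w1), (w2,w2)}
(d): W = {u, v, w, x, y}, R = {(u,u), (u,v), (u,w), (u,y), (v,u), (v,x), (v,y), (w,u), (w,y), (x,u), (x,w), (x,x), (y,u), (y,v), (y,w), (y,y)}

This is the axiom for convergence; its first-order frame correspondent is \forall x \forall y \forall z (Rxy \wedge Rxz \to \exists w (Ryw \wedge Rzw)).
(a): fails — Rab and Rab but b and b have no common successor.
(b): fails — R10 and R10 but 0 and 0 have no common successor.
(c): fails — Rw2w2 and Rw2w0 but w2 and w0 have no common successor.
(d): condition met.
Valid on: (d).

(d)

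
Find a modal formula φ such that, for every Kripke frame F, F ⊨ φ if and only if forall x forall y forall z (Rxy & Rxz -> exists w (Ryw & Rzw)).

◇□ψ → □◇ψ

This is convergence; the standard corresponding axiom is .2: ◇□ψ → □◇ψ.
Suppose ◇□ψ→□◇ψ is valid. Take Rxy, Rxz and set V(ψ)={w : Ryw}. Then □ψ at y so ◇□ψ at x, so □◇ψ at x, so ◇ψ at z, giving w with Rzw and Ryw.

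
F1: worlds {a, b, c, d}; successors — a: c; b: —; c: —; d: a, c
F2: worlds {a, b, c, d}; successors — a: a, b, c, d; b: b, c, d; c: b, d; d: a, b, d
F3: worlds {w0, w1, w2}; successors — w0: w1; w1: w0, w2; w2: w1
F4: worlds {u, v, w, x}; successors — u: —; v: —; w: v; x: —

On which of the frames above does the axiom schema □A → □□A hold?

This is the axiom for transitivity; its first-order frame correspondent is ∀x ∀y ∀z (Rxy ∧ Ryz → Rxz).
F1: ✓.
F2: fails — Rcd and Rda but not Rca.
F3: fails — Rw1w2 and Rw2w1 but not Rw1w1.
F4: ✓.

F1, F4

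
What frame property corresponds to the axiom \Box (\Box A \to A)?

Suppose □(□A→A) is valid. Take Rxy and set V(A)={w : Ryw}. Then at y, □A holds; since □(□A→A) at x, □A→A at y, so A at y, i.e. Ryy.
Conversely, any frame satisfying \forall x \forall y (Rxy \to Ryy) validates the schema.
So the correspondent is shift-reflexivity.

shift-reflexivity: \forall x \forall y (Rxy \to Ryy)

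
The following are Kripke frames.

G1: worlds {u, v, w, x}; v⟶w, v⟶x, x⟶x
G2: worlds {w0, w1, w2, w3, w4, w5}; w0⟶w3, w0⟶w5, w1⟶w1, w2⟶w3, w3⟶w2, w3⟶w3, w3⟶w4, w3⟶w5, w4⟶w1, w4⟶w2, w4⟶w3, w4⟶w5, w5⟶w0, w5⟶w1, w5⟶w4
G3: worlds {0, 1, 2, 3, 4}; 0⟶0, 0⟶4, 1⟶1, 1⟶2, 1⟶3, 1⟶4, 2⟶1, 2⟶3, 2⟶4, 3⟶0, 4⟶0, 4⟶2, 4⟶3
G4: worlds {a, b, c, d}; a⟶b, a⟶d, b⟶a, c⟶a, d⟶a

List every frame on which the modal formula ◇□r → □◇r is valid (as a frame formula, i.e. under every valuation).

G4

This is the axiom for convergence; its first-order frame correspondent is ∀x ∀y ∀z (Rxy ∧ Rxz → ∃w (Ryw ∧ Rzw)).
G1: fails — Rvx and Rvw but x and w have no common successor.
G2: fails — Rw3w5 and Rw3w2 but w5 and w2 have no common successor.
G3: fails — R12 and R13 but 2 and 3 have no common successor.
G4: holds.
Valid on: G4.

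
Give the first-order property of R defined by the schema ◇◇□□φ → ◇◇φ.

∀x ∀y (xR²y → ∃w (yR²w ∧ xR²w))

This is a Sahlqvist (Geach-type) schema ◇^2□^2φ → □^0◇^2φ.
Minimal-valuation argument: fix x; take any y with xR^2y and any z with xR^0z. Set V(φ) to the set of worlds R-reachable from y in exactly 2 steps. Then □^2φ holds at y, so the antecedent holds at x; validity forces ◇^2φ at z, giving a w with zR^2w and yR^2w.
First-order correspondent: ∀x ∀y (xR²y → ∃w (yR²w ∧ xR²w)).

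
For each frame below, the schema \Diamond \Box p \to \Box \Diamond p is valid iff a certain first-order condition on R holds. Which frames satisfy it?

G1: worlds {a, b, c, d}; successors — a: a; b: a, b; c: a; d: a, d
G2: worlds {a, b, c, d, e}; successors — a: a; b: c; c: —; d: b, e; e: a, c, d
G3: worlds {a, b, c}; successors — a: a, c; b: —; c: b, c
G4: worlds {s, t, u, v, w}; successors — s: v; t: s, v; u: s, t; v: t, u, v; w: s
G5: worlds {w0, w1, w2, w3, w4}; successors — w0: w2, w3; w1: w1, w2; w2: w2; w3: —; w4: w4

G1, G4

The schema corresponds to convergence: \forall x \forall y \forall z (Rxy \wedge Rxz \to \exists w (Ryw \wedge Rzw)).
G1: satisfies the condition.
G2: fails — Rbc and Rbc but c and c have no common successor.
G3: fails — Rcc and Rcb but c and b have no common successor.
G4: satisfies the condition.
G5: fails — Rw0w2 and Rw0w3 but w2 and w3 have no common successor.
Valid on: G1, G4.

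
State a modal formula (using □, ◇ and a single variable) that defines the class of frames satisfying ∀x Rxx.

□r → r

The condition is reflexivity. The T schema □r → r defines it.
Suppose □r→r is valid. At any x set V(r)={w : Rxw}. Then □r holds at x, so r holds at x, i.e. Rxx.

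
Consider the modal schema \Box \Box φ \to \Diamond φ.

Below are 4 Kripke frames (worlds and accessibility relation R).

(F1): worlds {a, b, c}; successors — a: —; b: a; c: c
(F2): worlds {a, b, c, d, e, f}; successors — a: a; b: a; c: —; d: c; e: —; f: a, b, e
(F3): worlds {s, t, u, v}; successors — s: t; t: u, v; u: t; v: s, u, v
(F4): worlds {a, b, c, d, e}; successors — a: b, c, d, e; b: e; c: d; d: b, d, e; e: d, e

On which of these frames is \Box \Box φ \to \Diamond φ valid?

(F4)

The schema corresponds to a generalized confluence (Geach) condition: \forall x \exists w (x R^2 w \wedge xRw).
(F1): fails — at a but no w with aR²w and aRw.
(F2): fails — at c but no w with cR²w and cRw.
(F3): fails — at s but no w with sR²w and sRw.
(F4): satisfies the condition.
Valid on: (F4).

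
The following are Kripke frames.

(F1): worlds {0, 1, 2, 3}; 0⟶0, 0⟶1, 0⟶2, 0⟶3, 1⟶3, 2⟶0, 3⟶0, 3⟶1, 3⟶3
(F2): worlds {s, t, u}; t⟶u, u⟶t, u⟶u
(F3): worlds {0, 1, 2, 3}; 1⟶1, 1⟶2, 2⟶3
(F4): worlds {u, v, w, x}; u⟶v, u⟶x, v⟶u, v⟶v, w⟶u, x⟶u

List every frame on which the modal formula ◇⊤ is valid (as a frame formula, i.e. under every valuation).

This is the axiom for seriality; its first-order frame correspondent is ∀x ∃y Rxy.
(F1): condition met.
(F2): fails — world s has no successor.
(F3): fails — world 0 has no successor.
(F4): condition met.

(F1), (F4)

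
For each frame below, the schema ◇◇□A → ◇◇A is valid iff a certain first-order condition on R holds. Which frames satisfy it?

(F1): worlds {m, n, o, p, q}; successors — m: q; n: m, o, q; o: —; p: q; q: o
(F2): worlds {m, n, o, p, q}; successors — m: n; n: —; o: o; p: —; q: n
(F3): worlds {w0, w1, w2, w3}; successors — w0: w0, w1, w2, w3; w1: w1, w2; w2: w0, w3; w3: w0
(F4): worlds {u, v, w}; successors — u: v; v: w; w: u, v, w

Frame correspondent (Sahlqvist): ∀x ∀y (xR²y → ∃w (yRw ∧ xR²w)) — i.e. a generalized confluence (Geach) condition.
(F1): fails — mR²o but no w with oRw and mR²w.
(F2): condition met.
(F3): condition met.
(F4): condition met.
Valid on: (F2), (F3), (F4).

(F2), (F3), (F4)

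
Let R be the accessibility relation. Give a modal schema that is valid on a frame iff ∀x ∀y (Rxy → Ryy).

□(□ψ → ψ)

This is shift-reflexivity; the standard corresponding axiom is T□: □(□ψ → ψ).
Suppose □(□ψ→ψ) is valid. Take Rxy and set V(ψ)={w : Ryw}. Then at y, □ψ holds; since □(□ψ→ψ) at x, □ψ→ψ at y, so ψ at y, i.e. Ryy.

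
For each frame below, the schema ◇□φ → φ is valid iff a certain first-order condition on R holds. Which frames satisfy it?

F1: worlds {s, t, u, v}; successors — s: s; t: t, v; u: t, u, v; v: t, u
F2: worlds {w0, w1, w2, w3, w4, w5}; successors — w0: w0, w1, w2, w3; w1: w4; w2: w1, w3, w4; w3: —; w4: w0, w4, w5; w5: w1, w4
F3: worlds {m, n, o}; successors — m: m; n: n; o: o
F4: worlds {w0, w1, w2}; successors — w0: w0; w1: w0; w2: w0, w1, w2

F3

The schema corresponds to symmetry: ∀x ∀y (Rxy → Ryx).
F1: fails — Rut but not Rtu.
F2: fails — Rw2w4 but not Rw4w2.
F3: ✓.
F4: fails — Rw1w0 but not Rw0w1.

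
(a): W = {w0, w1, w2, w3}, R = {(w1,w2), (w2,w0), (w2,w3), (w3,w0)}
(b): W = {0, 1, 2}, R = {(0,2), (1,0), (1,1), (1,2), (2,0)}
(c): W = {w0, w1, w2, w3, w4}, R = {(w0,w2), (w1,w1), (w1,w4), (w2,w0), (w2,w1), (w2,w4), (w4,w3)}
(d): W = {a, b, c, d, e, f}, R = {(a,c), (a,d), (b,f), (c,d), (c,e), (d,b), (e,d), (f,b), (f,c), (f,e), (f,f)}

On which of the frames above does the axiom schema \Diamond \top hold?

This is the axiom for seriality; its first-order frame correspondent is \forall x \exists y Rxy.
(a): fails — world w0 has no successor.
(b): condition met.
(c): fails — world w3 has no successor.
(d): condition met.
Valid on: (b), (d).

(b), (d)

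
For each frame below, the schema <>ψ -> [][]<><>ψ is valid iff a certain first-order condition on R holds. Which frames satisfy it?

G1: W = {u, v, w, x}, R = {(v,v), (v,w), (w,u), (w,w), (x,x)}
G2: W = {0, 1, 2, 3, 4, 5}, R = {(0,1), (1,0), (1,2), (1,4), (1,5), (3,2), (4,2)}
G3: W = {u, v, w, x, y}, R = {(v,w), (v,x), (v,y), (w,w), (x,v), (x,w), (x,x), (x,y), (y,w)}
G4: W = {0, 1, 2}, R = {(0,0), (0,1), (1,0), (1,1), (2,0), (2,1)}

Frame correspondent (Sahlqvist): forall x forall y forall z ((xRy & x R^2 z) -> exists w (y = w & z R^2 w)) — i.e. a generalized confluence (Geach) condition.
G1: fails — vRv, vR²u but no t with v=t and uR²t.
G2: fails — 0R1, 0R²0 but no w with 1=w and 0R²w.
G3: fails — vRx, vR²w but no t with x=t and wR²t.
G4: holds.
Valid on: G4.

G4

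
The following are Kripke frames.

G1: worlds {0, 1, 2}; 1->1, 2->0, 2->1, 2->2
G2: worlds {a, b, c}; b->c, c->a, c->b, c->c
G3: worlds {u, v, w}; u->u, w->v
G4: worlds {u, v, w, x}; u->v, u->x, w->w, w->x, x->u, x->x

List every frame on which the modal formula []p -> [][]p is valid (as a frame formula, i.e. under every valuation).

Frame correspondent (Sahlqvist): forall x forall y forall z (Rxy & Ryz -> Rxz) — i.e. transitivity.
G1: holds.
G2: fails — Rbc and Rca but not Rba.
G3: holds.
G4: fails — Rwx and Rxu but not Rwu.

G1, G3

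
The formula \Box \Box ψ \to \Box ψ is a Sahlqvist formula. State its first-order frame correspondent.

Suppose □□ψ→□ψ is valid. Take Rxy and set V(ψ)={w : xR²w}. Then □□ψ at x, so □ψ at x, so ψ at y, i.e. ∃z(Rxz∧Rzy).

density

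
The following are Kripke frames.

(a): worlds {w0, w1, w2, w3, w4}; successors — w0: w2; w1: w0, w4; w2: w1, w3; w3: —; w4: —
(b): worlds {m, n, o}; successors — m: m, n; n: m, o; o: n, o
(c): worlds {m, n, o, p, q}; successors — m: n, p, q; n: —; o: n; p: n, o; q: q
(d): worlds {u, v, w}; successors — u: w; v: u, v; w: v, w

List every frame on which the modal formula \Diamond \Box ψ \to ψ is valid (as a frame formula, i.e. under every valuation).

Frame correspondent (Sahlqvist): \forall x \forall y (Rxy \to Ryx) — i.e. symmetry.
(a): fails — Rw1w0 but not Rw0w1.
(b): satisfies the condition.
(c): fails — Ron but not Rno.
(d): fails — Ruw but not Rwu.

(b)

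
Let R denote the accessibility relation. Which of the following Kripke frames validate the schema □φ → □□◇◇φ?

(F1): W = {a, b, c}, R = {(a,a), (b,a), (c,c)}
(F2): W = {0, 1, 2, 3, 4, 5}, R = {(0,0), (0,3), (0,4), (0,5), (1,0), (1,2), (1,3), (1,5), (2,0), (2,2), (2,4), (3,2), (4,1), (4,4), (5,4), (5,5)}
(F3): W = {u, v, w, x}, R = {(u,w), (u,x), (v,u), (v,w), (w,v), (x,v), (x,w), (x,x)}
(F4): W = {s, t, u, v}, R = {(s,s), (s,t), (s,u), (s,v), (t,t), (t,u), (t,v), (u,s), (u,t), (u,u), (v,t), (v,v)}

(F1), (F2), (F4)

The schema corresponds to a generalized confluence (Geach) condition: ∀x ∀z (xR²z → ∃w (xRw ∧ zR²w)).
(F1): holds.
(F2): holds.
(F3): fails — wR²w but no t with wRt and wR²t.
(F4): holds.
Valid on: (F1), (F2), (F4).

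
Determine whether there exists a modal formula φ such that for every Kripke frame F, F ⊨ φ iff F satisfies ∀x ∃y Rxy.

Yes — defined by □r → ◇r

This is a Sahlqvist condition; the D axiom □r → ◇r defines it.
Suppose □r→◇r is valid. At any x set V(r)=W. Then □r at x, so ◇r at x, so x has a successor.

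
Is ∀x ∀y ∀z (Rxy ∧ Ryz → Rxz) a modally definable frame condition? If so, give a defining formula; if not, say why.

Yes — defined by □q → □□q

This is a Sahlqvist condition; the 4 axiom □q → □□q defines it.
Suppose □q→□□q is valid. Take Rxy, Ryz and set V(q)={w : Rxw}. Then □q at x, so □□q at x, so □q at y, so q at z, i.e. Rxz.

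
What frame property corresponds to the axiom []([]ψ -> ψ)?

Suppose □(□ψ→ψ) is valid. Take Rxy and set V(ψ)={w : Ryw}. Then at y, □ψ holds; since □(□ψ→ψ) at x, □ψ→ψ at y, so ψ at y, i.e. Ryy.

Shift-reflexivity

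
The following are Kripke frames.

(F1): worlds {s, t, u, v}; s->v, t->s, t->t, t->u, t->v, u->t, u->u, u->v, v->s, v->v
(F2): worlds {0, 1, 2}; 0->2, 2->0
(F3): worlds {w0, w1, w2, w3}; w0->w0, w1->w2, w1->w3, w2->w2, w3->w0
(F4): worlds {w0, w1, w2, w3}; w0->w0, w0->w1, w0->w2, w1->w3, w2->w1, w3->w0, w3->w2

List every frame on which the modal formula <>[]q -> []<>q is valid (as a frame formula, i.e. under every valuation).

(F1), (F2)

The schema corresponds to convergence: forall x forall y forall z (Rxy & Rxz -> exists w (Ryw & Rzw)).
(F1): holds.
(F2): holds.
(F3): fails — Rw1w2 and Rw1w3 but w2 and w3 have no common successor.
(F4): fails — Rw0w1 and Rw0w0 but w1 and w0 have no common successor.
Valid on: (F1), (F2).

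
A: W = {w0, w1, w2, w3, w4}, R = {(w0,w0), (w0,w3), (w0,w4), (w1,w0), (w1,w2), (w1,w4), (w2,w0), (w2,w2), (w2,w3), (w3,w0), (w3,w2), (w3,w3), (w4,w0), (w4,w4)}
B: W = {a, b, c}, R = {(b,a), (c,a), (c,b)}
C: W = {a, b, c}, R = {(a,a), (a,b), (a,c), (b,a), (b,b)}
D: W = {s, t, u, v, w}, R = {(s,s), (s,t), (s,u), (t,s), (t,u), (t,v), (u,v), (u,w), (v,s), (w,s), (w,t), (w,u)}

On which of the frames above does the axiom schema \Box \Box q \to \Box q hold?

A, C

The schema corresponds to density: \forall x \forall y (Rxy \to \exists z (Rxz \wedge Rzy)).
A: condition met.
B: fails — Rba but no z with Rbz and Rza.
C: condition met.
D: fails — Ruv but no z with Ruz and Rzv.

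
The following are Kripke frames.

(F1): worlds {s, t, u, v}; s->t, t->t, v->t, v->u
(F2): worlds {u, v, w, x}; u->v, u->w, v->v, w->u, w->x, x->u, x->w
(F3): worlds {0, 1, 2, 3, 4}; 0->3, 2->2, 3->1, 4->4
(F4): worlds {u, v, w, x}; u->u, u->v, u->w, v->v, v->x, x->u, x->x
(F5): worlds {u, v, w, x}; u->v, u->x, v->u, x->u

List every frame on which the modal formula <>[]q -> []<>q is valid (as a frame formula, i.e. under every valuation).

This is the axiom for convergence; its first-order frame correspondent is forall x forall y forall z (Rxy & Rxz -> exists w (Ryw & Rzw)).
(F1): fails — Rvt and Rvu but t and u have no common successor.
(F2): fails — Ruv and Ruw but v and w have no common successor.
(F3): fails — R31 and R31 but 1 and 1 have no common successor.
(F4): fails — Ruv and Ruw but v and w have no common successor.
(F5): ✓.

(F5)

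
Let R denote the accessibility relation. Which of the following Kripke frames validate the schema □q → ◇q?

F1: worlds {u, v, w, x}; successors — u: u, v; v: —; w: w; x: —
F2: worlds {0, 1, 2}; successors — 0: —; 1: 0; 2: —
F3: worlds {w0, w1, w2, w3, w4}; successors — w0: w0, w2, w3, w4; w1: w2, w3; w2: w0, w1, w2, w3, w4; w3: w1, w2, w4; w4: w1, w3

This is the axiom for seriality; its first-order frame correspondent is ∀x ∃y Rxy.
F1: fails — world v has no successor.
F2: fails — world 0 has no successor.
F3: holds.

F3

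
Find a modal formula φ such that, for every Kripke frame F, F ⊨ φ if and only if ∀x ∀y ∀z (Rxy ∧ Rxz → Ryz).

◇q → □◇q

A defining formula is ◇q → □◇q (the 5 axiom).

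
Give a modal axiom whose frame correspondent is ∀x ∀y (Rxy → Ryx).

p → □◇p

The condition is symmetry. The B schema p → □◇p defines it.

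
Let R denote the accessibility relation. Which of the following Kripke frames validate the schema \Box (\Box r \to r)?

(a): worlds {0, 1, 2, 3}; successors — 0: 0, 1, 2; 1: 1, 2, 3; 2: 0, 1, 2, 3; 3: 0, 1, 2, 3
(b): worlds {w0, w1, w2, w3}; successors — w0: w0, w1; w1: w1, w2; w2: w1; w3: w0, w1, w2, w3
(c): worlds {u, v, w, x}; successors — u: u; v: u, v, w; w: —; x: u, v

This is the axiom for shift-reflexivity; its first-order frame correspondent is \forall x \forall y (Rxy \to Ryy).
(a): condition met.
(b): fails — Rw1w2 but not Rw2w2.
(c): fails — Rvw but not Rww.

(a)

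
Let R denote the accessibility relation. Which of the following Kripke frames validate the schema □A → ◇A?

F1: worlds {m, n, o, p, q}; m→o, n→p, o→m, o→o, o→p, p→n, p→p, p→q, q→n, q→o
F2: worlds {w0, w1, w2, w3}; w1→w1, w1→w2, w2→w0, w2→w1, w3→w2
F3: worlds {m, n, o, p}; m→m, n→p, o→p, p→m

F1, F3

Frame correspondent (Sahlqvist): ∀x ∃y Rxy — i.e. seriality.
F1: condition met.
F2: fails — world w0 has no successor.
F3: condition met.
Valid on: F1, F3.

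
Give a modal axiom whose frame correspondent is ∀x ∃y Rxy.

A defining formula is □p → ◇p (the D axiom).
Suppose □p→◇p is valid. At any x set V(p)=W. Then □p at x, so ◇p at x, so x has a successor.

□p → ◇p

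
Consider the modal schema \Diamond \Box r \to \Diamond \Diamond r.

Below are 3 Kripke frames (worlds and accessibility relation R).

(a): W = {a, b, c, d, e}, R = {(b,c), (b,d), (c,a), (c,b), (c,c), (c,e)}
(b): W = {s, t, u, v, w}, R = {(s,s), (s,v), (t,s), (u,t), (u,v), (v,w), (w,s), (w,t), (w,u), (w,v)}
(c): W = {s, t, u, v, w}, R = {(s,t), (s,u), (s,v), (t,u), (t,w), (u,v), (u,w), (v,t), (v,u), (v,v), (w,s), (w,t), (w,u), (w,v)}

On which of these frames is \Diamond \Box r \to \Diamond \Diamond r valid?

Frame correspondent (Sahlqvist): \forall x \forall y (xRy \to \exists w (yRw \wedge x R^2 w)) — i.e. a generalized confluence (Geach) condition.
(a): fails — bRd but no w with dRw and bR²w.
(b): satisfies the condition.
(c): satisfies the condition.
Valid on: (b), (c).

(b), (c)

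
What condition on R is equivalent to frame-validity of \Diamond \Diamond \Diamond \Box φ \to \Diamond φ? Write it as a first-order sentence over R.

\forall x \forall y (x R^3 y \to \exists w (yRw \wedge xRw))

This is a Sahlqvist (Geach-type) schema ◇^3□^1φ → □^0◇^1φ.
Minimal-valuation argument: fix x; take any y with xR^3y and any z with xR^0z. Set V(φ) to the set of worlds R-reachable from y in exactly 1 step. Then □^1φ holds at y, so the antecedent holds at x; validity forces ◇^1φ at z, giving a w with zR^1w and yR^1w.
First-order correspondent: \forall x \forall y (x R^3 y \to \exists w (yRw \wedge xRw)).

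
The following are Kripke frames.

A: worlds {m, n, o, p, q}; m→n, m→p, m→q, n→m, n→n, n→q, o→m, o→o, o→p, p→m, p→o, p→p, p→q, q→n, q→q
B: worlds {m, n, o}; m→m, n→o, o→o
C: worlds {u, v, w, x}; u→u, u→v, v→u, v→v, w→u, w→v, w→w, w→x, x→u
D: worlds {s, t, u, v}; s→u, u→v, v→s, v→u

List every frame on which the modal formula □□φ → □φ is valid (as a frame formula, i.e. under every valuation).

Frame correspondent (Sahlqvist): ∀x ∀y (Rxy → ∃z (Rxz ∧ Rzy)) — i.e. density.
A: condition met.
B: condition met.
C: condition met.
D: fails — Rsu but no z with Rsz and Rzu.
Valid on: A, B, C.

A, B, C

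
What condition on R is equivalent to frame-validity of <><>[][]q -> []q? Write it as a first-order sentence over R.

This is a Sahlqvist (Geach-type) schema ◇^2□^2q → □^1◇^0q.
First-order correspondent: forall x forall y forall z ((x R^2 y & xRz) -> exists w (y R^2 w & z = w)).

forall x forall y forall z ((x R^2 y & xRz) -> exists w (y R^2 w & z = w))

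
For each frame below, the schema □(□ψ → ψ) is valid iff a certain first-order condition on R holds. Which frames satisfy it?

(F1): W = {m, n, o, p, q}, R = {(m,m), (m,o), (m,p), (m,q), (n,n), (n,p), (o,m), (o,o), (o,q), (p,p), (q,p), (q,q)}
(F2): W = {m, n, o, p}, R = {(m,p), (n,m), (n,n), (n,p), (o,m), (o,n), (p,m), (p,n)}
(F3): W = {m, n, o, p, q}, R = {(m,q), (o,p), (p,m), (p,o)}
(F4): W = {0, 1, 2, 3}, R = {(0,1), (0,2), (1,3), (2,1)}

Frame correspondent (Sahlqvist): ∀x ∀y (Rxy → Ryy) — i.e. shift-reflexivity.
(F1): ✓.
(F2): fails — Rom but not Rmm.
(F3): fails — Rmq but not Rqq.
(F4): fails — R01 but not R11.
Valid on: (F1).

(F1)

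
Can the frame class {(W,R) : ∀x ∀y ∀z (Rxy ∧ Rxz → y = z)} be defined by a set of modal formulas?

Yes — defined by ◇q → □q

This is a Sahlqvist condition; the CD axiom ◇q → □q defines it.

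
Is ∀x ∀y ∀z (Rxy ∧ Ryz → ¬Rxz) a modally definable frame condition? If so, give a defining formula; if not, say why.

If a class were modally definable it would be closed under surjective bounded morphisms (Goldblatt–Thomason).
The 3-cycle (worlds 0,1,2 with 0→1→2→0) is intransitive. Mapping every world to a single reflexive point • is a surjective bounded morphism; the reflexive point is not intransitive (R••∧R•• but R••).
Hence intransitivity is not modally definable.

No — not modally definable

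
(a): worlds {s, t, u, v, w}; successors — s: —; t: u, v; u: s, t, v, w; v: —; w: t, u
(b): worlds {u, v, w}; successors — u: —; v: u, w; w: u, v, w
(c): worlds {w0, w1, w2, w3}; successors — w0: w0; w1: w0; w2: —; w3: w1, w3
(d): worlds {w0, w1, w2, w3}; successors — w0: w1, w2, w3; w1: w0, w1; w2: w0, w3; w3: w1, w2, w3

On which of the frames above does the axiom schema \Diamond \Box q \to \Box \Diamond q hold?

(d)

This is the axiom for convergence; its first-order frame correspondent is \forall x \forall y \forall z (Rxy \wedge Rxz \to \exists w (Ryw \wedge Rzw)).
(a): fails — Rtv and Rtv but v and v have no common successor.
(b): fails — Rvw and Rvu but w and u have no common successor.
(c): fails — Rw3w1 and Rw3w3 but w1 and w3 have no common successor.
(d): ✓.
Valid on: (d).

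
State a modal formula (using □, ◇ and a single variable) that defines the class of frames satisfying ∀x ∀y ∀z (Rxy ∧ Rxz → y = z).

A defining formula is ◇r → □r (the CD axiom).

◇r → □r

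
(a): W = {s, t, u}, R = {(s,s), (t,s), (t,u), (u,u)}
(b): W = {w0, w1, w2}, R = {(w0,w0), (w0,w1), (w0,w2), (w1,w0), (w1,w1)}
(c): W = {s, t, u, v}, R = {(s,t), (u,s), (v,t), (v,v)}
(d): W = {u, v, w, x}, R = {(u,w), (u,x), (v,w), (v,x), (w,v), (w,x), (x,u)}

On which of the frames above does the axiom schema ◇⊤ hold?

Frame correspondent (Sahlqvist): ∀x ∃y Rxy — i.e. seriality.
(a): satisfies the condition.
(b): fails — world w2 has no successor.
(c): fails — world t has no successor.
(d): satisfies the condition.

(a), (d)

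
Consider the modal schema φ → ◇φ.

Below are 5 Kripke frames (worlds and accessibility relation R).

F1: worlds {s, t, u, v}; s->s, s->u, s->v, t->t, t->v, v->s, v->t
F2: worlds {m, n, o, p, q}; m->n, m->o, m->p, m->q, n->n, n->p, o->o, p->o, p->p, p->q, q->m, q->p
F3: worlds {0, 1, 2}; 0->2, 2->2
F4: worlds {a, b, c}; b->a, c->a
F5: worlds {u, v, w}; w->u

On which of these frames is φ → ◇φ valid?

none

This is the axiom for reflexivity; its first-order frame correspondent is ∀x Rxx.
F1: fails — world u does not see itself.
F2: fails — world m does not see itself.
F3: fails — world 0 does not see itself.
F4: fails — world a does not see itself.
F5: fails — world u does not see itself.
Valid on no frame.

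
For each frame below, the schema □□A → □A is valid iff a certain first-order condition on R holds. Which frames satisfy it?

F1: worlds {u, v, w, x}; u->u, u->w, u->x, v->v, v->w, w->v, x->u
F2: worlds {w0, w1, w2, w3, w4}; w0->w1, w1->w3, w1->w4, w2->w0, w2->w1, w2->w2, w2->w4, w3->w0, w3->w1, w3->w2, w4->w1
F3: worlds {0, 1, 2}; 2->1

F1

The schema corresponds to density: ∀x ∀y (Rxy → ∃z (Rxz ∧ Rzy)).
F1: ✓.
F2: fails — Rw1w3 but no z with Rw1z and Rzw3.
F3: fails — R21 but no z with R2z and Rz1.
Valid on: F1.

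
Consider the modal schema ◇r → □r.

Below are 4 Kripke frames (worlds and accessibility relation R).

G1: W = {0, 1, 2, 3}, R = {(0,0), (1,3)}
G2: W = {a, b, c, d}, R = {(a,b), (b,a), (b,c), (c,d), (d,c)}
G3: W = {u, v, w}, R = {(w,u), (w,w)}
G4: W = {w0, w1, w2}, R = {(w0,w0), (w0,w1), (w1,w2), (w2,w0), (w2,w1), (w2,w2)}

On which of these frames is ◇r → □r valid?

G1

This is the axiom for partial functionality; its first-order frame correspondent is ∀x ∀y ∀z (Rxy ∧ Rxz → y = z).
G1: holds.
G2: fails — b sees both a and c.
G3: fails — w sees both u and w.
G4: fails — w0 sees both w0 and w1.
Valid on: G1.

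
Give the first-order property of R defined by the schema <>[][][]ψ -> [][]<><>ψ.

This is a Sahlqvist (Geach-type) schema ◇^1□^3ψ → □^2◇^2ψ.
Minimal-valuation argument: fix x; take any y with xR^1y and any z with xR^2z. Set V(ψ) to the set of worlds R-reachable from y in exactly 3 steps. Then □^3ψ holds at y, so the antecedent holds at x; validity forces ◇^2ψ at z, giving a w with zR^2w and yR^3w.
First-order correspondent: forall x forall y forall z ((xRy & x R^2 z) -> exists w (y R^3 w & z R^2 w)).

forall x forall y forall z ((xRy & x R^2 z) -> exists w (y R^3 w & z R^2 w))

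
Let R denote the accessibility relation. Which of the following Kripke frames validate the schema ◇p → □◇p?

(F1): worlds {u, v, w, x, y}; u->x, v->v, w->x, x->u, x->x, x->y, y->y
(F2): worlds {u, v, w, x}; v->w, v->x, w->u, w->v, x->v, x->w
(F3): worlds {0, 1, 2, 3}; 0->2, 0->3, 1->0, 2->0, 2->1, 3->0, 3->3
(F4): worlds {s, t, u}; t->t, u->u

(F4)

This is the axiom for the Euclidean property; its first-order frame correspondent is ∀x ∀y ∀z (Rxy ∧ Rxz → Ryz).
(F1): fails — Rxu and Rxu but not Ruu.
(F2): fails — Rvw and Rvw but not Rww.
(F3): fails — R02 and R02 but not R22.
(F4): condition met.
Valid on: (F4).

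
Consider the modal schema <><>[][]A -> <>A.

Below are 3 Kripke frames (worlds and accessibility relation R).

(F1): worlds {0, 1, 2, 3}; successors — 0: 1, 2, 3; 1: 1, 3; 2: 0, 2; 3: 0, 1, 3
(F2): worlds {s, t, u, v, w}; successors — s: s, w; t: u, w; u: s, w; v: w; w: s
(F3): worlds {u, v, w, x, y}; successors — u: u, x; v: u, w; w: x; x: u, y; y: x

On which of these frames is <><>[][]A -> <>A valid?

(F1), (F2)

Frame correspondent (Sahlqvist): forall x forall y (x R^2 y -> exists w (y R^2 w & xRw)) — i.e. a generalized confluence (Geach) condition.
(F1): condition met.
(F2): condition met.
(F3): fails — wR²y but no t with yR²t and wRt.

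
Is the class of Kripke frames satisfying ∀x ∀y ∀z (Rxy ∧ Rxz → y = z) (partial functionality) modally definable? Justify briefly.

Yes — defined by ◇r → □r

The condition is partial functionality. A defining modal formula is ◇r → □r.
Suppose ◇r→□r is valid. Take Rxy, Rxz and set V(r)={y}. Then ◇r at x, so □r at x, so r at z, i.e. z=y.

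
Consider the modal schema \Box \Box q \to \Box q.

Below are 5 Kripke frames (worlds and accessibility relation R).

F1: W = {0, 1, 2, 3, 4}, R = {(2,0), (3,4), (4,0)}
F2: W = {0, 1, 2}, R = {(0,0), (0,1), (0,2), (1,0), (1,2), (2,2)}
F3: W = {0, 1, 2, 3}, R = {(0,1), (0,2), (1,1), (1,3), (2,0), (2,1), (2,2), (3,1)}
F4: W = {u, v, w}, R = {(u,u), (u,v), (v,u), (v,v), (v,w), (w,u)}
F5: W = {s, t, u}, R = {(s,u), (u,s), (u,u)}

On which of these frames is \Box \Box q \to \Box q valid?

Frame correspondent (Sahlqvist): \forall x \forall y (Rxy \to \exists z (Rxz \wedge Rzy)) — i.e. density.
F1: fails — R34 but no z with R3z and Rz4.
F2: condition met.
F3: condition met.
F4: condition met.
F5: condition met.
Valid on: F2, F3, F4, F5.

F2, F3, F4, F5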